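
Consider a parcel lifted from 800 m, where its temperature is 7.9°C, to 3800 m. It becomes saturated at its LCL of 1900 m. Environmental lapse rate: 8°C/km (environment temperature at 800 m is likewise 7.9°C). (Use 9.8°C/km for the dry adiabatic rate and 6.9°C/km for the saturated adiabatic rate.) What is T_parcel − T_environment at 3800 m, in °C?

Parcel:
  From 800 m to 1900 m (dry): cools by 9.8 × 1.1 = 10.78°C, giving -2.88°C.
  From 1900 m to 3800 m (saturated): cools by 6.9 × 1.9 = 13.11°C, giving -15.99°C.
Environment:
  From 800 m to 3800 m (environment): cools by 8 × 3 = 24°C, giving -16.1°C.
T_parcel − T_env = -15.99 − (-16.1) = +0.11°C

+0.11°C (parcel warmer than environment)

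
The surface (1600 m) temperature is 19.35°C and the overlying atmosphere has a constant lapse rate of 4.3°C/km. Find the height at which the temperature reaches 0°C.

6100 m

Height above start = (19.35 − 0) / 4.3 = 4.5 km
Altitude = 1600 m + 4500 m = 6100 m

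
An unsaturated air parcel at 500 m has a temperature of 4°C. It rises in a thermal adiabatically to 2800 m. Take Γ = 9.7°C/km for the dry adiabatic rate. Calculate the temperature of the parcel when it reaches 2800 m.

Dry adiabatic to 2800 m: -9.7 × 2.3 km = -22.31°C, so T = -18.31°C.

-18.31°C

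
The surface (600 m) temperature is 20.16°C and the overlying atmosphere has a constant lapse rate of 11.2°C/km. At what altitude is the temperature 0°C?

2400 m

Height above start = (20.16 − 0) / 11.2 = 1.8 km
Altitude = 600 m + 1800 m = 2400 m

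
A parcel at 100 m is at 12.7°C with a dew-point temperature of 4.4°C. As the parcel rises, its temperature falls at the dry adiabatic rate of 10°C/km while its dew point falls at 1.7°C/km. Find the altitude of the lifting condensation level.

T and T_d converge at 10 − 1.7 = 8.3°C per km
Height above start = (12.7 − 4.4) / 8.3 = 1 km
LCL altitude = 100 m + 1000 m = 1100 m

1100 m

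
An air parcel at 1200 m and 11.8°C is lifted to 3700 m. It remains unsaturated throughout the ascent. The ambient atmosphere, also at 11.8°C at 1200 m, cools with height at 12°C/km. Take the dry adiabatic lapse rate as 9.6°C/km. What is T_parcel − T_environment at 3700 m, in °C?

+6°C (parcel warmer than environment)

Parcel:
  1200 → 3700 m (dry, 9.6°C/km): ΔT = -9.6 × 2.5 = -24°C → T = -12.2°C
Environment:
  1200 → 3700 m (environment, 12°C/km): ΔT = -12 × 2.5 = -30°C → T = -18.2°C
T_parcel − T_env = -12.2 − (-18.2) = +6°C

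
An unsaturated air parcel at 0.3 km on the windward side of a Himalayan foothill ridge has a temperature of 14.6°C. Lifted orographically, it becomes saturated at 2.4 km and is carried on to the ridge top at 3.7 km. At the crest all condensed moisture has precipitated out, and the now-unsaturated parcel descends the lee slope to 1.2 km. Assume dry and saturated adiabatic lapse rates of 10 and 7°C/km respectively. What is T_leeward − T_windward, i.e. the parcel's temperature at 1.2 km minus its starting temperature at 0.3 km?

Dry to 2400 m: -10 × 2.1 km = -21°C, so T = -6.4°C.
Saturated to 3700 m: -7 × 1.3 km = -9.1°C, so T = -15.5°C.
Dry descent to 1200 m: +10 × 2.5 km = +25°C, so T = 9.5°C.
Net change vs windward start: 9.5 − 14.6 = -5.1°C

-5.1°C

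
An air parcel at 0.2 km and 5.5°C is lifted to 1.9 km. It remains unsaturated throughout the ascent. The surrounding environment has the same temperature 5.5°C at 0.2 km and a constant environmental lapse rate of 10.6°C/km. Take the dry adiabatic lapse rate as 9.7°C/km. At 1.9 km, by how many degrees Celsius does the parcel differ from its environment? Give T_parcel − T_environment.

Parcel:
  From 200 m to 1900 m (dry): cools by 9.7 × 1.7 = 16.49°C, giving -10.99°C.
Environment:
  From 200 m to 1900 m (environment): cools by 10.6 × 1.7 = 18.02°C, giving -12.52°C.
T_parcel − T_env = -10.99 − (-12.52) = +1.53°C

+1.53°C (parcel warmer than environment)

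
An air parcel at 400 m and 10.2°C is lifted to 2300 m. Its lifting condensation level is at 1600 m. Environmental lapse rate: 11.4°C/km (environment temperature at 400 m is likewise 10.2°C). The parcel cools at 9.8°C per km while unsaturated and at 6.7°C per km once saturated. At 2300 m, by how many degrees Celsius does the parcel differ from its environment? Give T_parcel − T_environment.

Parcel:
  Dry to 1600 m: -9.8 × 1.2 km = -11.76°C, so T = -1.56°C.
  Saturated to 2300 m: -6.7 × 0.7 km = -4.69°C, so T = -6.25°C.
Environment:
  Environment to 2300 m: -11.4 × 1.9 km = -21.66°C, so T = -11.46°C.
T_parcel − T_env = -6.25 − (-11.46) = +5.21°C

+5.21°C (parcel warmer than environment)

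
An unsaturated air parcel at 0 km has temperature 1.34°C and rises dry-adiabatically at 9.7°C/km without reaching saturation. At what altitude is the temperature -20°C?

2.2 km

Height above start = (1.34 − (-20)) / 9.7 = 2.2 km
Altitude = 0 m + 2200 m = 2200 m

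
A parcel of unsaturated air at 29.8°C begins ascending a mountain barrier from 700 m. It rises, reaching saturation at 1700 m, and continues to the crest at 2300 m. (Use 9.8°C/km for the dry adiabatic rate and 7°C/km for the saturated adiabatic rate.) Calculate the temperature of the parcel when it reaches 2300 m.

15.8°C

Dry to 1700 m: -9.8 × 1 km = -9.8°C, so T = 20°C.
Saturated to 2300 m: -7 × 0.6 km = -4.2°C, so T = 15.8°C.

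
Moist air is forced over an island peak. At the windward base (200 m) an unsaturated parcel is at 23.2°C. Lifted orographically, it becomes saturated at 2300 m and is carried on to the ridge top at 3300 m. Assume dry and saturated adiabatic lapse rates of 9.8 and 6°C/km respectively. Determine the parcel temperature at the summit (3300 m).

From 200 m to 2300 m (dry): cools by 9.8 × 2.1 = 20.58°C, giving 2.62°C.
From 2300 m to 3300 m (saturated): cools by 6 × 1 = 6°C, giving -3.38°C.

-3.38°C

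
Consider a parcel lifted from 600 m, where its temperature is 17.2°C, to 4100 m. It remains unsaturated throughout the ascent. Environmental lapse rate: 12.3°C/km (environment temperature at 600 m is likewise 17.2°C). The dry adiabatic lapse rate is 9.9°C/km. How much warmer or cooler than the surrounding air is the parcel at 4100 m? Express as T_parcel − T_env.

Parcel:
  From 600 m to 4100 m (dry): cools by 9.9 × 3.5 = 34.65°C, giving -17.45°C.
Environment:
  From 600 m to 4100 m (environment): cools by 12.3 × 3.5 = 43.05°C, giving -25.85°C.
T_parcel − T_env = -17.45 − (-25.85) = +8.4°C

+8.4°C (parcel warmer than environment)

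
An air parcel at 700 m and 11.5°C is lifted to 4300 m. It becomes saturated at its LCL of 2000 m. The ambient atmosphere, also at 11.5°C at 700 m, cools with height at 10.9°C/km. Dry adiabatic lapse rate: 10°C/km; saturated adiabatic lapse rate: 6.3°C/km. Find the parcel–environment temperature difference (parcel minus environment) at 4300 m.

Parcel:
  700 → 2000 m (dry, 10°C/km): ΔT = -10 × 1.3 = -13°C → T = -1.5°C
  2000 → 4300 m (saturated, 6.3°C/km): ΔT = -6.3 × 2.3 = -14.49°C → T = -15.99°C
Environment:
  700 → 4300 m (environment, 10.9°C/km): ΔT = -10.9 × 3.6 = -39.24°C → T = -27.74°C
T_parcel − T_env = -15.99 − (-27.74) = +11.75°C

+11.75°C (parcel warmer than environment)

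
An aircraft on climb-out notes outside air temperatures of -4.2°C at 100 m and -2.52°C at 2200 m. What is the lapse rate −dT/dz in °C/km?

Γ = −ΔT/Δz = (-4.2 − (-2.52)) / (2200 − 100) m
  = -1.68°C / 2.1 km = -0.8°C/km

-0.8°C/km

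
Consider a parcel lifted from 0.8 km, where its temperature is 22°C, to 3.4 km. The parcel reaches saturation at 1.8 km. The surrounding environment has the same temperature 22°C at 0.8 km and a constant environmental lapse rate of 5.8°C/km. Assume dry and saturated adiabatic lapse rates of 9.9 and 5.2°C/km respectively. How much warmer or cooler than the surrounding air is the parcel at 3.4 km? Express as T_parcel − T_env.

Parcel:
  800–1800 m, dry: Δz = 1 km ⇒ ΔT = -9.9°C; T = 12.1°C
  1800–3400 m, saturated: Δz = 1.6 km ⇒ ΔT = -8.32°C; T = 3.78°C
Environment:
  800–3400 m, environment: Δz = 2.6 km ⇒ ΔT = -15.08°C; T = 6.92°C
T_parcel − T_env = 3.78 − 6.92 = -3.14°C

-3.14°C (parcel cooler than environment)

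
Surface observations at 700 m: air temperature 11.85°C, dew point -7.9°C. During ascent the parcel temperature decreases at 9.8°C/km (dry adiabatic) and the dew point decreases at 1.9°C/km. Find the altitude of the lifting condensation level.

3200 m

T and T_d converge at 9.8 − 1.9 = 7.9°C per km
Height above start = (11.85 − (-7.9)) / 7.9 = 2.5 km
LCL altitude = 700 m + 2500 m = 3200 m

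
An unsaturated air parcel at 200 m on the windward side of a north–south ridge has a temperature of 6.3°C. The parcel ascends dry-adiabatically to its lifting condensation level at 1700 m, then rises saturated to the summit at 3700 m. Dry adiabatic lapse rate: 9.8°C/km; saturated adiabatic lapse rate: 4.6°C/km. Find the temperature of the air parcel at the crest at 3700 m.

-17.6°C

200–1700 m, dry: Δz = 1.5 km ⇒ ΔT = -14.7°C; T = -8.4°C
1700–3700 m, saturated: Δz = 2 km ⇒ ΔT = -9.2°C; T = -17.6°C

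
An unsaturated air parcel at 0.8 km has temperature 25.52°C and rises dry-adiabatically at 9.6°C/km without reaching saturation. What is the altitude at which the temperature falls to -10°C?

Height above start = (25.52 − (-10)) / 9.6 = 3.7 km
Altitude = 800 m + 3700 m = 4500 m

4.5 km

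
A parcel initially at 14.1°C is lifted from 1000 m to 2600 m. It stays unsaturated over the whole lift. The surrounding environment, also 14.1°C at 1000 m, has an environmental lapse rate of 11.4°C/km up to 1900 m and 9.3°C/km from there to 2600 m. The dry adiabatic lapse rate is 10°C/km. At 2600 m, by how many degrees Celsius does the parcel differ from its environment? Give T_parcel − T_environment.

Parcel:
  1000 → 2600 m (dry, 10°C/km): ΔT = -10 × 1.6 = -16°C → T = -1.9°C
Environment:
  1000 → 1900 m (environment, lower layer, 11.4°C/km): ΔT = -11.4 × 0.9 = -10.26°C → T = 3.84°C
  1900 → 2600 m (environment, upper layer, 9.3°C/km): ΔT = -9.3 × 0.7 = -6.51°C → T = -2.67°C
T_parcel − T_env = -1.9 − (-2.67) = +0.77°C

+0.77°C (parcel warmer than environment)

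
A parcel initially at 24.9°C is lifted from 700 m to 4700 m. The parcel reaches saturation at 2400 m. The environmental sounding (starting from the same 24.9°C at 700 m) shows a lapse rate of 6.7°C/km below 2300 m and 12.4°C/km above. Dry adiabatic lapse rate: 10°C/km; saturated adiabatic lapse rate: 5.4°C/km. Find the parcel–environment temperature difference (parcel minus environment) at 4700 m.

Parcel:
  700 → 2400 m (dry, 10°C/km): ΔT = -10 × 1.7 = -17°C → T = 7.9°C
  2400 → 4700 m (saturated, 5.4°C/km): ΔT = -5.4 × 2.3 = -12.42°C → T = -4.52°C
Environment:
  700 → 2300 m (environment, lower layer, 6.7°C/km): ΔT = -6.7 × 1.6 = -10.72°C → T = 14.18°C
  2300 → 4700 m (environment, upper layer, 12.4°C/km): ΔT = -12.4 × 2.4 = -29.76°C → T = -15.58°C
T_parcel − T_env = -4.52 − (-15.58) = +11.06°C

+11.06°C (parcel warmer than environment)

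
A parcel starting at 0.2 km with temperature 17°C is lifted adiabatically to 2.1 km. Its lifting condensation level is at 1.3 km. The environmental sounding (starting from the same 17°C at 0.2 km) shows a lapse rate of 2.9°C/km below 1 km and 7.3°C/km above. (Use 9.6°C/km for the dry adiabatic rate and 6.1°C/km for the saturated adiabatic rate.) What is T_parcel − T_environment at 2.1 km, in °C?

Parcel:
  Dry to 1300 m: -9.6 × 1.1 km = -10.56°C, so T = 6.44°C.
  Saturated to 2100 m: -6.1 × 0.8 km = -4.88°C, so T = 1.56°C.
Environment:
  Environment, lower layer to 1000 m: -2.9 × 0.8 km = -2.32°C, so T = 14.68°C.
  Environment, upper layer to 2100 m: -7.3 × 1.1 km = -8.03°C, so T = 6.65°C.
T_parcel − T_env = 1.56 − 6.65 = -5.09°C

-5.09°C (parcel cooler than environment)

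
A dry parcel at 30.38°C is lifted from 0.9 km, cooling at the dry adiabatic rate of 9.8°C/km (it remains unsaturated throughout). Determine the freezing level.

4 km

Height above start = (30.38 − 0) / 9.8 = 3.1 km
Altitude = 900 m + 3100 m = 4000 m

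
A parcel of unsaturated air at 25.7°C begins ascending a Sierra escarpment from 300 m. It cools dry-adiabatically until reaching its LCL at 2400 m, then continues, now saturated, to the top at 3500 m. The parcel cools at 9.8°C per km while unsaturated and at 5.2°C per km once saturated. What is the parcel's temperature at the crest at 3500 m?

300 → 2400 m (dry, 9.8°C/km): ΔT = -9.8 × 2.1 = -20.58°C → T = 5.12°C
2400 → 3500 m (saturated, 5.2°C/km): ΔT = -5.2 × 1.1 = -5.72°C → T = -0.6°C

-0.6°C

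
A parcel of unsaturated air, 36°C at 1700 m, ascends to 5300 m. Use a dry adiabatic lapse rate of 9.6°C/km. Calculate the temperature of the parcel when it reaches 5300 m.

1.44°C

From 1700 m to 5300 m (dry adiabatic): cools by 9.6 × 3.6 = 34.56°C, giving 1.44°C.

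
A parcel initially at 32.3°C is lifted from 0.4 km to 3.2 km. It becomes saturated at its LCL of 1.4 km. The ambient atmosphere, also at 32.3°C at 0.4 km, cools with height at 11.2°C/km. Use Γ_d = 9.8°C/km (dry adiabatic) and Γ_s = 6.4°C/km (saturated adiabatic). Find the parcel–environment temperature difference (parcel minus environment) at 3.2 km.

Parcel:
  400–1400 m, dry: Δz = 1 km ⇒ ΔT = -9.8°C; T = 22.5°C
  1400–3200 m, saturated: Δz = 1.8 km ⇒ ΔT = -11.52°C; T = 10.98°C
Environment:
  400–3200 m, environment: Δz = 2.8 km ⇒ ΔT = -31.36°C; T = 0.94°C
T_parcel − T_env = 10.98 − 0.94 = +10.04°C

+10.04°C (parcel warmer than environment)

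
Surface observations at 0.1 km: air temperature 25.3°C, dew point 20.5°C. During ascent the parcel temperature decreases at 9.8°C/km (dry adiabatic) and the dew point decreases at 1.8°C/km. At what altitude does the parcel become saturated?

0.7 km

T and T_d converge at 9.8 − 1.8 = 8°C per km
Height above start = (25.3 − 20.5) / 8 = 0.6 km
LCL altitude = 100 m + 600 m = 700 m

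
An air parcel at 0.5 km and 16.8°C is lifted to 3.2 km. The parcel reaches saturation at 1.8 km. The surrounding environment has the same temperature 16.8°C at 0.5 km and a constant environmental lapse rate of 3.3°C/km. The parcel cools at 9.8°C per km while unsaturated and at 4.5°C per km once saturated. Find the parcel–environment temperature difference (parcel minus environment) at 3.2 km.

-10.13°C (parcel cooler than environment)

Parcel:
  500–1800 m, dry: Δz = 1.3 km ⇒ ΔT = -12.74°C; T = 4.06°C
  1800–3200 m, saturated: Δz = 1.4 km ⇒ ΔT = -6.3°C; T = -2.24°C
Environment:
  500–3200 m, environment: Δz = 2.7 km ⇒ ΔT = -8.91°C; T = 7.89°C
T_parcel − T_env = -2.24 − 7.89 = -10.13°C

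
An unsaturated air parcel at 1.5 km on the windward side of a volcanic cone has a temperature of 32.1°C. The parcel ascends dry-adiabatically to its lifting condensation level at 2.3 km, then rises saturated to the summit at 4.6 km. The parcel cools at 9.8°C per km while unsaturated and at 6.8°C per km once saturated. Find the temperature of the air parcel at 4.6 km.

8.62°C

1500–2300 m, dry: Δz = 0.8 km ⇒ ΔT = -7.84°C; T = 24.26°C
2300–4600 m, saturated: Δz = 2.3 km ⇒ ΔT = -15.64°C; T = 8.62°C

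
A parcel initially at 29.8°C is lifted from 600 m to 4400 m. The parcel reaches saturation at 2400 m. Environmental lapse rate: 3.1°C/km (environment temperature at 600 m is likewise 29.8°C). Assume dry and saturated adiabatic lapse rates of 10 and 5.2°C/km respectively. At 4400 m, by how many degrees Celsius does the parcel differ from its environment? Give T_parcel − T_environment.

Parcel:
  600 → 2400 m (dry, 10°C/km): ΔT = -10 × 1.8 = -18°C → T = 11.8°C
  2400 → 4400 m (saturated, 5.2°C/km): ΔT = -5.2 × 2 = -10.4°C → T = 1.4°C
Environment:
  600 → 4400 m (environment, 3.1°C/km): ΔT = -3.1 × 3.8 = -11.78°C → T = 18.02°C
T_parcel − T_env = 1.4 − 18.02 = -16.62°C

-16.62°C (parcel cooler than environment)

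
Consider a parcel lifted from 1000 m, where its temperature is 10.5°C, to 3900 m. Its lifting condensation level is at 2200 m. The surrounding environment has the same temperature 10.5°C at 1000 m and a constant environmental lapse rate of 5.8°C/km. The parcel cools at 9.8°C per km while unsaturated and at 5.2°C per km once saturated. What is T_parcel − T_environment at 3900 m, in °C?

Parcel:
  1000–2200 m, dry: Δz = 1.2 km ⇒ ΔT = -11.76°C; T = -1.26°C
  2200–3900 m, saturated: Δz = 1.7 km ⇒ ΔT = -8.84°C; T = -10.1°C
Environment:
  1000–3900 m, environment: Δz = 2.9 km ⇒ ΔT = -16.82°C; T = -6.32°C
T_parcel − T_env = -10.1 − (-6.32) = -3.78°C

-3.78°C (parcel cooler than environment)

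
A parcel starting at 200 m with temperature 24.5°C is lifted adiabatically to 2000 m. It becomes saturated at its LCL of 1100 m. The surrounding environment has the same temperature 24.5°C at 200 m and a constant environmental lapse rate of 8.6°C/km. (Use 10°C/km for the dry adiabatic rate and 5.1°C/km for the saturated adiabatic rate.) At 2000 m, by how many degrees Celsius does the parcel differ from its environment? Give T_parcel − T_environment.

+1.89°C (parcel warmer than environment)

Parcel:
  Dry to 1100 m: -10 × 0.9 km = -9°C, so T = 15.5°C.
  Saturated to 2000 m: -5.1 × 0.9 km = -4.59°C, so T = 10.91°C.
Environment:
  Environment to 2000 m: -8.6 × 1.8 km = -15.48°C, so T = 9.02°C.
T_parcel − T_env = 10.91 − 9.02 = +1.89°C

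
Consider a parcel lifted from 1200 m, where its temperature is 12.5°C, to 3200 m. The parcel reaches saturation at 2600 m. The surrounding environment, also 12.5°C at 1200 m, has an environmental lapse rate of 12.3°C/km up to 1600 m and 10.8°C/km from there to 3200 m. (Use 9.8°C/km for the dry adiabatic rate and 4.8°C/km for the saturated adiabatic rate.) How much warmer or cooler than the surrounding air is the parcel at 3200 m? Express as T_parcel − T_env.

Parcel:
  From 1200 m to 2600 m (dry): cools by 9.8 × 1.4 = 13.72°C, giving -1.22°C.
  From 2600 m to 3200 m (saturated): cools by 4.8 × 0.6 = 2.88°C, giving -4.1°C.
Environment:
  From 1200 m to 1600 m (environment, lower layer): cools by 12.3 × 0.4 = 4.92°C, giving 7.58°C.
  From 1600 m to 3200 m (environment, upper layer): cools by 10.8 × 1.6 = 17.28°C, giving -9.7°C.
T_parcel − T_env = -4.1 − (-9.7) = +5.6°C

+5.6°C (parcel warmer than environment)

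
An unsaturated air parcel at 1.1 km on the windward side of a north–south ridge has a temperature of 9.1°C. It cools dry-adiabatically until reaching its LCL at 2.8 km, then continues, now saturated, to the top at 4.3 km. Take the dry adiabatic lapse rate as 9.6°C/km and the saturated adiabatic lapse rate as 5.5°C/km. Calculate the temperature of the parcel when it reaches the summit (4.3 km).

1100 → 2800 m (dry, 9.6°C/km): ΔT = -9.6 × 1.7 = -16.32°C → T = -7.22°C
2800 → 4300 m (saturated, 5.5°C/km): ΔT = -5.5 × 1.5 = -8.25°C → T = -15.47°C

-15.47°C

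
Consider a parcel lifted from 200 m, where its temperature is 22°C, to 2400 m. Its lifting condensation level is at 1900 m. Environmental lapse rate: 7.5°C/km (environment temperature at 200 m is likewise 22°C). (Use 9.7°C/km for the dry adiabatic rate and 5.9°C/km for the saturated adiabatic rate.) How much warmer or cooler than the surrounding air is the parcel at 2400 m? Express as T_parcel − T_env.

Parcel:
  Dry to 1900 m: -9.7 × 1.7 km = -16.49°C, so T = 5.51°C.
  Saturated to 2400 m: -5.9 × 0.5 km = -2.95°C, so T = 2.56°C.
Environment:
  Environment to 2400 m: -7.5 × 2.2 km = -16.5°C, so T = 5.5°C.
T_parcel − T_env = 2.56 − 5.5 = -2.94°C

-2.94°C (parcel cooler than environment)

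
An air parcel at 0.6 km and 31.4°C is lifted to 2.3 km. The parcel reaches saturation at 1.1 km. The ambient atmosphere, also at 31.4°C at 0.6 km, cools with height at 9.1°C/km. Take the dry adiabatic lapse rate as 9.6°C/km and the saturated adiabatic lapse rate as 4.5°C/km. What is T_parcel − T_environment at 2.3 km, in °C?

+5.27°C (parcel warmer than environment)

Parcel:
  600 → 1100 m (dry, 9.6°C/km): ΔT = -9.6 × 0.5 = -4.8°C → T = 26.6°C
  1100 → 2300 m (saturated, 4.5°C/km): ΔT = -4.5 × 1.2 = -5.4°C → T = 21.2°C
Environment:
  600 → 2300 m (environment, 9.1°C/km): ΔT = -9.1 × 1.7 = -15.47°C → T = 15.93°C
T_parcel − T_env = 21.2 − 15.93 = +5.27°C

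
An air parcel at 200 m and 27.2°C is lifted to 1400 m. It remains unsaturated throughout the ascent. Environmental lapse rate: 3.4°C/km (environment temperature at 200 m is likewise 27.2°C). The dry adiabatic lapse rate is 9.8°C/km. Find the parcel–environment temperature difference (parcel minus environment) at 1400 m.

Parcel:
  From 200 m to 1400 m (dry): cools by 9.8 × 1.2 = 11.76°C, giving 15.44°C.
Environment:
  From 200 m to 1400 m (environment): cools by 3.4 × 1.2 = 4.08°C, giving 23.12°C.
T_parcel − T_env = 15.44 − 23.12 = -7.68°C

-7.68°C (parcel cooler than environment)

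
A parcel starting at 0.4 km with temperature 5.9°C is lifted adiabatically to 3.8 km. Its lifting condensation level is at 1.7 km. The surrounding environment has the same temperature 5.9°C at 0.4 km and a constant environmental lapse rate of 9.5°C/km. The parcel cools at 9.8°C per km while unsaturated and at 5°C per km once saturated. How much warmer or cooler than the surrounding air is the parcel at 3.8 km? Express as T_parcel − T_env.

+9.06°C (parcel warmer than environment)

Parcel:
  Dry to 1700 m: -9.8 × 1.3 km = -12.74°C, so T = -6.84°C.
  Saturated to 3800 m: -5 × 2.1 km = -10.5°C, so T = -17.34°C.
Environment:
  Environment to 3800 m: -9.5 × 3.4 km = -32.3°C, so T = -26.4°C.
T_parcel − T_env = -17.34 − (-26.4) = +9.06°C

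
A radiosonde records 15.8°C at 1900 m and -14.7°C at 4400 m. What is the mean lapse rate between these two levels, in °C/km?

Γ = −ΔT/Δz = (15.8 − (-14.7)) / (4400 − 1900) m
  = 30.5°C / 2.5 km = 12.2°C/km

12.2°C/km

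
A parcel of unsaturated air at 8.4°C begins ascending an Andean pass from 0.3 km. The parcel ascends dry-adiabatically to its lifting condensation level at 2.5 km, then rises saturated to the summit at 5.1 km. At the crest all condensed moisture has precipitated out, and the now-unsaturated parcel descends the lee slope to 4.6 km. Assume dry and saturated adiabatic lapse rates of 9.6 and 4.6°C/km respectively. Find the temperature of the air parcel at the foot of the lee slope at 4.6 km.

-19.88°C

300–2500 m, dry: Δz = 2.2 km ⇒ ΔT = -21.12°C; T = -12.72°C
2500–5100 m, saturated: Δz = 2.6 km ⇒ ΔT = -11.96°C; T = -24.68°C
5100–4600 m, dry descent: Δz = 0.5 km ⇒ ΔT = +4.8°C; T = -19.88°C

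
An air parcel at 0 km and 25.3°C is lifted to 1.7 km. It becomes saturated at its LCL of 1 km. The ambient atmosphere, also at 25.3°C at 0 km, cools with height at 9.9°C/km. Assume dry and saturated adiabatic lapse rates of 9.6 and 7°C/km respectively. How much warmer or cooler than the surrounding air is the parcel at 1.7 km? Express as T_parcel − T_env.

+2.33°C (parcel warmer than environment)

Parcel:
  Dry to 1000 m: -9.6 × 1 km = -9.6°C, so T = 15.7°C.
  Saturated to 1700 m: -7 × 0.7 km = -4.9°C, so T = 10.8°C.
Environment:
  Environment to 1700 m: -9.9 × 1.7 km = -16.83°C, so T = 8.47°C.
T_parcel − T_env = 10.8 − 8.47 = +2.33°C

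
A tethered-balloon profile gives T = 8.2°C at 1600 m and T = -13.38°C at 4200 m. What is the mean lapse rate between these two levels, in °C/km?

8.3°C/km

Γ = −ΔT/Δz = (8.2 − (-13.38)) / (4200 − 1600) m
  = 21.58°C / 2.6 km = 8.3°C/km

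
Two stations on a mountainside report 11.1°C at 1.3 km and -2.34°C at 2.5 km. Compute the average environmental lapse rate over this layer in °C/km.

Γ = −ΔT/Δz = (11.1 − (-2.34)) / (2500 − 1300) m
  = 13.44°C / 1.2 km = 11.2°C/km

11.2°C/km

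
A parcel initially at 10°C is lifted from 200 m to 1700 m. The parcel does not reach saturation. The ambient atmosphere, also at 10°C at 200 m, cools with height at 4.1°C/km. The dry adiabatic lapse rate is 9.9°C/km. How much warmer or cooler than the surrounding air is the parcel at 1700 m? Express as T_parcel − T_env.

-8.7°C (parcel cooler than environment)

Parcel:
  200 → 1700 m (dry, 9.9°C/km): ΔT = -9.9 × 1.5 = -14.85°C → T = -4.85°C
Environment:
  200 → 1700 m (environment, 4.1°C/km): ΔT = -4.1 × 1.5 = -6.15°C → T = 3.85°C
T_parcel − T_env = -4.85 − 3.85 = -8.7°C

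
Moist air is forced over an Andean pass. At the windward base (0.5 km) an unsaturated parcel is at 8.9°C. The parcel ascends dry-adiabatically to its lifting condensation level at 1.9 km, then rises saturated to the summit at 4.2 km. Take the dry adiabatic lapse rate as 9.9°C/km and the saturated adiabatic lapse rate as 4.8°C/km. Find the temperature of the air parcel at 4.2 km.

-16°C

500–1900 m, dry: Δz = 1.4 km ⇒ ΔT = -13.86°C; T = -4.96°C
1900–4200 m, saturated: Δz = 2.3 km ⇒ ΔT = -11.04°C; T = -16°C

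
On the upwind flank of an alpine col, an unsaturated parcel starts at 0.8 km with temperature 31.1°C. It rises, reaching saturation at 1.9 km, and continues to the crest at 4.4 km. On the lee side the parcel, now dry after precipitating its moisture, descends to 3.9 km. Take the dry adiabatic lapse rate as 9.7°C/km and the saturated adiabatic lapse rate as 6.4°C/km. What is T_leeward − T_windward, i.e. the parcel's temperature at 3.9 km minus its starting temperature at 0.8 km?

-21.82°C

From 800 m to 1900 m (dry): cools by 9.7 × 1.1 = 10.67°C, giving 20.43°C.
From 1900 m to 4400 m (saturated): cools by 6.4 × 2.5 = 16°C, giving 4.43°C.
From 4400 m to 3900 m (dry descent): warms by 9.7 × 0.5 = 4.85°C, giving 9.28°C.
Net change vs windward start: 9.28 − 31.1 = -21.82°C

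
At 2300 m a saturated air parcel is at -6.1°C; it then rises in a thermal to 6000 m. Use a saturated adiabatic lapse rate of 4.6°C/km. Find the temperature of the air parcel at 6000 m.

2300–6000 m, saturated adiabatic: Δz = 3.7 km ⇒ ΔT = -17.02°C; T = -23.12°C

-23.12°C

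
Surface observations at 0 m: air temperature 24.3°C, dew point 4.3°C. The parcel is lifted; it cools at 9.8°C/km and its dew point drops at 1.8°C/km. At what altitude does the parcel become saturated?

2500 m

T and T_d converge at 9.8 − 1.8 = 8°C per km
Height above start = (24.3 − 4.3) / 8 = 2.5 km
LCL altitude = 0 m + 2500 m = 2500 m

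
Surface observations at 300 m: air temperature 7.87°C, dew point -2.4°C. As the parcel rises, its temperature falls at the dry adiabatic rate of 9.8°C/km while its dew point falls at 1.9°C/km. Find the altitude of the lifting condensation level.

T and T_d converge at 9.8 − 1.9 = 7.9°C per km
Height above start = (7.87 − (-2.4)) / 7.9 = 1.3 km
LCL altitude = 300 m + 1300 m = 1600 m

1600 m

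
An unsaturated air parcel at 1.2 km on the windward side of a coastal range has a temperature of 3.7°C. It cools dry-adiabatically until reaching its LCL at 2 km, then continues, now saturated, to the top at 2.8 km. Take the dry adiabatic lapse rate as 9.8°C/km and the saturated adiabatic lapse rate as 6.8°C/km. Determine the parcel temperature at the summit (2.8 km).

-9.58°C

1200 → 2000 m (dry, 9.8°C/km): ΔT = -9.8 × 0.8 = -7.84°C → T = -4.14°C
2000 → 2800 m (saturated, 6.8°C/km): ΔT = -6.8 × 0.8 = -5.44°C → T = -9.58°C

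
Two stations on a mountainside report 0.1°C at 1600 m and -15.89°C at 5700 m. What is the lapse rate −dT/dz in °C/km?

3.9°C/km

Γ = −ΔT/Δz = (0.1 − (-15.89)) / (5700 − 1600) m
  = 15.99°C / 4.1 km = 3.9°C/km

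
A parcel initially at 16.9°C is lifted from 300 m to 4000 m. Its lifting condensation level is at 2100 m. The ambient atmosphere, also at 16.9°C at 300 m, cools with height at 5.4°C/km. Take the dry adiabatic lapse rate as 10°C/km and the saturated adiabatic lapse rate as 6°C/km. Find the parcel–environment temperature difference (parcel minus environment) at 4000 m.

-9.42°C (parcel cooler than environment)

Parcel:
  300–2100 m, dry: Δz = 1.8 km ⇒ ΔT = -18°C; T = -1.1°C
  2100–4000 m, saturated: Δz = 1.9 km ⇒ ΔT = -11.4°C; T = -12.5°C
Environment:
  300–4000 m, environment: Δz = 3.7 km ⇒ ΔT = -19.98°C; T = -3.08°C
T_parcel − T_env = -12.5 − (-3.08) = -9.42°C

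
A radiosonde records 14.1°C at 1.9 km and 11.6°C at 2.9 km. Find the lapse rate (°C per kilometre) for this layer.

Γ = −ΔT/Δz = (14.1 − 11.6) / (2900 − 1900) m
  = 2.5°C / 1 km = 2.5°C/km

2.5°C/km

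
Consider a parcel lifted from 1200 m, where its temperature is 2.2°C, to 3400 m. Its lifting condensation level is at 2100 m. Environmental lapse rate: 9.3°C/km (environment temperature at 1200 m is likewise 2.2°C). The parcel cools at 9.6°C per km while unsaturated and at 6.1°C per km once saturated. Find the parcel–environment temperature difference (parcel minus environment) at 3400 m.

Parcel:
  From 1200 m to 2100 m (dry): cools by 9.6 × 0.9 = 8.64°C, giving -6.44°C.
  From 2100 m to 3400 m (saturated): cools by 6.1 × 1.3 = 7.93°C, giving -14.37°C.
Environment:
  From 1200 m to 3400 m (environment): cools by 9.3 × 2.2 = 20.46°C, giving -18.26°C.
T_parcel − T_env = -14.37 − (-18.26) = +3.89°C

+3.89°C (parcel warmer than environment)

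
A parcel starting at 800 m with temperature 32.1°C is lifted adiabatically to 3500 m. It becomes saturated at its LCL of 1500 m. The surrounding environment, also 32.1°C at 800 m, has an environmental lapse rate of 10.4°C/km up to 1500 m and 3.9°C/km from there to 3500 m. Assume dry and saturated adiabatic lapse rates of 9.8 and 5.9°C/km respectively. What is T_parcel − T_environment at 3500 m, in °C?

-3.58°C (parcel cooler than environment)

Parcel:
  From 800 m to 1500 m (dry): cools by 9.8 × 0.7 = 6.86°C, giving 25.24°C.
  From 1500 m to 3500 m (saturated): cools by 5.9 × 2 = 11.8°C, giving 13.44°C.
Environment:
  From 800 m to 1500 m (environment, lower layer): cools by 10.4 × 0.7 = 7.28°C, giving 24.82°C.
  From 1500 m to 3500 m (environment, upper layer): cools by 3.9 × 2 = 7.8°C, giving 17.02°C.
T_parcel − T_env = 13.44 − 17.02 = -3.58°C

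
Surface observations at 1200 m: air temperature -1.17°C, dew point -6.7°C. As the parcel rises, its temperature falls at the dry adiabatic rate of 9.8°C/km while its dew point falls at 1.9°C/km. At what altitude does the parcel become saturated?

T and T_d converge at 9.8 − 1.9 = 7.9°C per km
Height above start = (-1.17 − (-6.7)) / 7.9 = 0.7 km
LCL altitude = 1200 m + 700 m = 1900 m

1900 m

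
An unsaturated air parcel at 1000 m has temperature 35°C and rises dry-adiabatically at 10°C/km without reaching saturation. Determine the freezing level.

4500 m

Height above start = (35 − 0) / 10 = 3.5 km
Altitude = 1000 m + 3500 m = 4500 m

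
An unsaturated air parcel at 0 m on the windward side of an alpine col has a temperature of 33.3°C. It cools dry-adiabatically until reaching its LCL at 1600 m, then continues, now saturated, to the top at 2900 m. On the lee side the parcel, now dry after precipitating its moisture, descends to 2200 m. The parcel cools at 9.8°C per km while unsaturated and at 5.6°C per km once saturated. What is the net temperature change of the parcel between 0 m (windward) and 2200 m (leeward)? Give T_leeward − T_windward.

From 0 m to 1600 m (dry): cools by 9.8 × 1.6 = 15.68°C, giving 17.62°C.
From 1600 m to 2900 m (saturated): cools by 5.6 × 1.3 = 7.28°C, giving 10.34°C.
From 2900 m to 2200 m (dry descent): warms by 9.8 × 0.7 = 6.86°C, giving 17.2°C.
Net change vs windward start: 17.2 − 33.3 = -16.1°C

-16.1°C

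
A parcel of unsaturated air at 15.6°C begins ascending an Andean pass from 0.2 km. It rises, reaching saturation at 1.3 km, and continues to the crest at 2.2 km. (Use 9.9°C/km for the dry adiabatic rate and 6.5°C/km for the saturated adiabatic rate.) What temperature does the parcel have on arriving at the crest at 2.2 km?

Dry to 1300 m: -9.9 × 1.1 km = -10.89°C, so T = 4.71°C.
Saturated to 2200 m: -6.5 × 0.9 km = -5.85°C, so T = -1.14°C.

-1.14°C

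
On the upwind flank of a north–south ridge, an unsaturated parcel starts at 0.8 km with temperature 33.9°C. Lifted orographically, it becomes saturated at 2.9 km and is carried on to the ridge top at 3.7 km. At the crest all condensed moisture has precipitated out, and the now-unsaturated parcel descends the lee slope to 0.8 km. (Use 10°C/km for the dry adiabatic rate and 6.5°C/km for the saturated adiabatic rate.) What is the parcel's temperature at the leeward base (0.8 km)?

800–2900 m, dry: Δz = 2.1 km ⇒ ΔT = -21°C; T = 12.9°C
2900–3700 m, saturated: Δz = 0.8 km ⇒ ΔT = -5.2°C; T = 7.7°C
3700–800 m, dry descent: Δz = 2.9 km ⇒ ΔT = +29°C; T = 36.7°C

36.7°C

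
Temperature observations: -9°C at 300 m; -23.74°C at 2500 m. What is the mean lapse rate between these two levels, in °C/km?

Γ = −ΔT/Δz = (-9 − (-23.74)) / (2500 − 300) m
  = 14.74°C / 2.2 km = 6.7°C/km

6.7°C/km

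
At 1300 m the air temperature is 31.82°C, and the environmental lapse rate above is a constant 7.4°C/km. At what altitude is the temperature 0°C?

5600 m

Height above start = (31.82 − 0) / 7.4 = 4.3 km
Altitude = 1300 m + 4300 m = 5600 m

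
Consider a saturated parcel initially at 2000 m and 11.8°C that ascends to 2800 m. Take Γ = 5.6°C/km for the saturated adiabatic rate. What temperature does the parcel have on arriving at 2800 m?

7.32°C

Saturated adiabatic to 2800 m: -5.6 × 0.8 km = -4.48°C, so T = 7.32°C.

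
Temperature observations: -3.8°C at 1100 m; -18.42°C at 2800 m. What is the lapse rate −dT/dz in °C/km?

8.6°C/km

Γ = −ΔT/Δz = (-3.8 − (-18.42)) / (2800 − 1100) m
  = 14.62°C / 1.7 km = 8.6°C/km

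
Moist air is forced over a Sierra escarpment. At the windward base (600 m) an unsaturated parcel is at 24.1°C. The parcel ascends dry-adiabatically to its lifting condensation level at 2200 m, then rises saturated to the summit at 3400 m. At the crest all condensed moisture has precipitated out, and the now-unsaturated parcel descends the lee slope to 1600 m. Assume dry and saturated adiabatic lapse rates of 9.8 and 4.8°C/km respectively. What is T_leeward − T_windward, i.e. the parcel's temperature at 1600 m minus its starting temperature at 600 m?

From 600 m to 2200 m (dry): cools by 9.8 × 1.6 = 15.68°C, giving 8.42°C.
From 2200 m to 3400 m (saturated): cools by 4.8 × 1.2 = 5.76°C, giving 2.66°C.
From 3400 m to 1600 m (dry descent): warms by 9.8 × 1.8 = 17.64°C, giving 20.3°C.
Net change vs windward start: 20.3 − 24.1 = -3.8°C

-3.8°C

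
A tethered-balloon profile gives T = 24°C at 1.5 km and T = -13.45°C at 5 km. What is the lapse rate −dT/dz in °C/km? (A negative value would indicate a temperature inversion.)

10.7°C/km

Γ = −ΔT/Δz = (24 − (-13.45)) / (5000 − 1500) m
  = 37.45°C / 3.5 km = 10.7°C/km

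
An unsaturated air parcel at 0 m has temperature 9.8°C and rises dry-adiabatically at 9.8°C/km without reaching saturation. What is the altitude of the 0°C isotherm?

Height above start = (9.8 − 0) / 9.8 = 1 km
Altitude = 0 m + 1000 m = 1000 m

1000 m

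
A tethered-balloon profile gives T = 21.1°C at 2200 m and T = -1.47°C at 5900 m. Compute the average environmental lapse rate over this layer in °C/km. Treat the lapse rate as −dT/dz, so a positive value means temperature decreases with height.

Γ = −ΔT/Δz = (21.1 − (-1.47)) / (5900 − 2200) m
  = 22.57°C / 3.7 km = 6.1°C/km

6.1°C/km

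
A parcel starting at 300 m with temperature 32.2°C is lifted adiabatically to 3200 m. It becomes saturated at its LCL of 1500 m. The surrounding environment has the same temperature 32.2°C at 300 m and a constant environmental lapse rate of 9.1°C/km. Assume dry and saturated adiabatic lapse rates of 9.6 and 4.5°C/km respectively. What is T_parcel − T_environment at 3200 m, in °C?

Parcel:
  300 → 1500 m (dry, 9.6°C/km): ΔT = -9.6 × 1.2 = -11.52°C → T = 20.68°C
  1500 → 3200 m (saturated, 4.5°C/km): ΔT = -4.5 × 1.7 = -7.65°C → T = 13.03°C
Environment:
  300 → 3200 m (environment, 9.1°C/km): ΔT = -9.1 × 2.9 = -26.39°C → T = 5.81°C
T_parcel − T_env = 13.03 − 5.81 = +7.22°C

+7.22°C (parcel warmer than environment)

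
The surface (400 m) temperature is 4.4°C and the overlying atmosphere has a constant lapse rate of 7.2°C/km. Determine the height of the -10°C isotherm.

2400 m

Height above start = (4.4 − (-10)) / 7.2 = 2 km
Altitude = 400 m + 2000 m = 2400 m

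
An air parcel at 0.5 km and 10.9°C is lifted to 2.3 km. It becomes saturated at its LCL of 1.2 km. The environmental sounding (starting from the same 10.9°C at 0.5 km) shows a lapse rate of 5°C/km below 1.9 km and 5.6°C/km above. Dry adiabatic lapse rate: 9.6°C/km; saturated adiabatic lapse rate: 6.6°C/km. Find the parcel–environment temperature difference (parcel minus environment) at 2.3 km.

-4.74°C (parcel cooler than environment)

Parcel:
  500 → 1200 m (dry, 9.6°C/km): ΔT = -9.6 × 0.7 = -6.72°C → T = 4.18°C
  1200 → 2300 m (saturated, 6.6°C/km): ΔT = -6.6 × 1.1 = -7.26°C → T = -3.08°C
Environment:
  500 → 1900 m (environment, lower layer, 5°C/km): ΔT = -5 × 1.4 = -7°C → T = 3.9°C
  1900 → 2300 m (environment, upper layer, 5.6°C/km): ΔT = -5.6 × 0.4 = -2.24°C → T = 1.66°C
T_parcel − T_env = -3.08 − 1.66 = -4.74°C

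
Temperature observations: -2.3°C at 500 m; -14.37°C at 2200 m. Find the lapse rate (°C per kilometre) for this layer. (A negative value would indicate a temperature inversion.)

7.1°C/km

Γ = −ΔT/Δz = (-2.3 − (-14.37)) / (2200 − 500) m
  = 12.07°C / 1.7 km = 7.1°C/km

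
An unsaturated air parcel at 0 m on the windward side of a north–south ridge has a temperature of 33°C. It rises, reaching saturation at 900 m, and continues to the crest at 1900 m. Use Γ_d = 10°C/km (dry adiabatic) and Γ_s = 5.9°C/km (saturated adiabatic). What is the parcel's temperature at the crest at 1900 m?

0 → 900 m (dry, 10°C/km): ΔT = -10 × 0.9 = -9°C → T = 24°C
900 → 1900 m (saturated, 5.9°C/km): ΔT = -5.9 × 1 = -5.9°C → T = 18.1°C

18.1°C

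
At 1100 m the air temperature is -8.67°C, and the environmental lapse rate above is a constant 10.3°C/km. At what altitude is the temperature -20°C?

2200 m

Height above start = (-8.67 − (-20)) / 10.3 = 1.1 km
Altitude = 1100 m + 1100 m = 2200 m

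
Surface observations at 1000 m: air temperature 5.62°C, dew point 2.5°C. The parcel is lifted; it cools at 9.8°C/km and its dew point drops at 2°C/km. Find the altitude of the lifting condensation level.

T and T_d converge at 9.8 − 2 = 7.8°C per km
Height above start = (5.62 − 2.5) / 7.8 = 0.4 km
LCL altitude = 1000 m + 400 m = 1400 m

1400 m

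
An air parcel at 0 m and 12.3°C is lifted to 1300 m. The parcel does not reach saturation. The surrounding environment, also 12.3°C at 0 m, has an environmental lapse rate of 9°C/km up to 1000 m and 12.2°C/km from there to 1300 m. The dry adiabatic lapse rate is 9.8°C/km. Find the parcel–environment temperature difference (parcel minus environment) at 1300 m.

Parcel:
  From 0 m to 1300 m (dry): cools by 9.8 × 1.3 = 12.74°C, giving -0.44°C.
Environment:
  From 0 m to 1000 m (environment, lower layer): cools by 9 × 1 = 9°C, giving 3.3°C.
  From 1000 m to 1300 m (environment, upper layer): cools by 12.2 × 0.3 = 3.66°C, giving -0.36°C.
T_parcel − T_env = -0.44 − (-0.36) = -0.08°C

-0.08°C (parcel cooler than environment)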